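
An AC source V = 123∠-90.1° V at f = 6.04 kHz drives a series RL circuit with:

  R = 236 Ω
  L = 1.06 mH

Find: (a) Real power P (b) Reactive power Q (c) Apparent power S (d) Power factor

Step 1 — Angular frequency: ω = 2π·f = 2π·6040 = 3.795e+04 rad/s.
Step 2 — Component impedances:
  R: Z = R = 236 Ω
  L: Z = jωL = j·3.795e+04·0.00106 = 0 + j40.23 Ω
Step 3 — Series combination: Z_total = R + L = 236 + j40.23 Ω = 239.4∠9.7° Ω.
Step 4 — Source phasor: V = 123∠-90.1° V = -0.2147 - j123 V.
Step 5 — Current: I = V / Z = -0.08721 - j0.5063 A = 0.5138∠-99.8° A.
Step 6 — Complex power: S = V·I* = 62.3 + j10.62 VA.
Step 7 — Real power: P = Re(S) = 62.3 W.
Step 8 — Reactive power: Q = Im(S) = 10.62 VAR.
Step 9 — Apparent power: |S| = 63.19 VA.
Step 10 — Power factor: PF = P/|S| = 0.9858 (lagging).

(a) P = 62.3 W  (b) Q = 10.62 VAR  (c) S = 63.19 VA  (d) PF = 0.9858 (lagging)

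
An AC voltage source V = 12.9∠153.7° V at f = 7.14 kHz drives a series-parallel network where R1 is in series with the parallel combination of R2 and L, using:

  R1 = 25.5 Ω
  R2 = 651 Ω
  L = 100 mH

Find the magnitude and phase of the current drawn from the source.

Step 1 — Angular frequency: ω = 2π·f = 2π·7140 = 4.486e+04 rad/s.
Step 2 — Component impedances:
  R1: Z = R = 25.5 Ω
  R2: Z = R = 651 Ω
  L: Z = jωL = j·4.486e+04·0.1 = 0 + j4486 Ω
Step 3 — Parallel branch: R2 || L = 1/(1/R2 + 1/L) = 637.6 + j92.52 Ω.
Step 4 — Series with R1: Z_total = R1 + (R2 || L) = 663.1 + j92.52 Ω = 669.5∠7.9° Ω.
Step 5 — Source phasor: V = 12.9∠153.7° V = -11.56 + j5.716 V.
Step 6 — Ohm's law: I = V / Z_total = (-11.56 + j5.716) / (663.1 + j92.52) = -0.01593 + j0.01084 A.
Step 7 — Convert to polar: |I| = 0.01927 A, ∠I = 145.8°.

I = 0.01927∠145.8° A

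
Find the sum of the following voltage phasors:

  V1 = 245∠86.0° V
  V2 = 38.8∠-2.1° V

Step 1 — Convert each phasor to rectangular form:
  V1 = 245·(cos(86.0°) + j·sin(86.0°)) = 17.09 + j244.4 V
  V2 = 38.8·(cos(-2.1°) + j·sin(-2.1°)) = 38.77 - j1.422 V
Step 2 — Sum components: V_total = 55.86 + j243 V.
Step 3 — Convert to polar: |V_total| = 249.3 V, ∠V_total = 77.1°.

V_total = 249.3∠77.1° V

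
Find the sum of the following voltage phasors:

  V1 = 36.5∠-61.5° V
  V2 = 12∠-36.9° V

Step 1 — Convert each phasor to rectangular form:
  V1 = 36.5·(cos(-61.5°) + j·sin(-61.5°)) = 17.42 - j32.08 V
  V2 = 12·(cos(-36.9°) + j·sin(-36.9°)) = 9.596 - j7.205 V
Step 2 — Sum components: V_total = 27.01 - j39.28 V.
Step 3 — Convert to polar: |V_total| = 47.67 V, ∠V_total = -55.5°.

V_total = 47.67∠-55.5° V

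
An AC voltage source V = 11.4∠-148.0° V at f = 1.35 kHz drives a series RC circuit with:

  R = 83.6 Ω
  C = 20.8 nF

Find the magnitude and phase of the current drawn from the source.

Step 1 — Angular frequency: ω = 2π·f = 2π·1350 = 8482 rad/s.
Step 2 — Component impedances:
  R: Z = R = 83.6 Ω
  C: Z = 1/(jωC) = -j/(ω·C) = 0 - j5668 Ω
Step 3 — Series combination: Z_total = R + C = 83.6 - j5668 Ω = 5669∠-89.2° Ω.
Step 4 — Source phasor: V = 11.4∠-148.0° V = -9.668 - j6.041 V.
Step 5 — Ohm's law: I = V / Z_total = (-9.668 - j6.041) / (83.6 - j5668) = 0.00104 - j0.001721 A.
Step 6 — Convert to polar: |I| = 0.002011 A, ∠I = -58.8°.

I = 0.002011∠-58.8° A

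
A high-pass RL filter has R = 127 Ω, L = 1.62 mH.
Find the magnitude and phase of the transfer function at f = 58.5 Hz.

Step 1 — Angular frequency: ω = 2π·58.5 = 367.6 rad/s.
Step 2 — Transfer function: H(jω) = jωL/(R + jωL).
Step 3 — Numerator jωL = j·0.5955; denominator R + jωL = 127 + j0.5955.
Step 4 — H = 2.198e-05 + j0.004689.
Step 5 — Magnitude: |H| = 0.004689 (-46.6 dB); phase: φ = 89.7°.

|H| = 0.004689 (-46.6 dB), φ = 89.7°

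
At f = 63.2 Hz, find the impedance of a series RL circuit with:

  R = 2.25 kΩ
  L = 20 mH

Step 1 — Angular frequency: ω = 2π·f = 2π·63.2 = 397.1 rad/s.
Step 2 — Component impedances:
  R: Z = R = 2250 Ω
  L: Z = jωL = j·397.1·0.02 = 0 + j7.942 Ω
Step 3 — Series combination: Z_total = R + L = 2250 + j7.942 Ω = 2250∠0.2° Ω.

Z = 2250 + j7.942 Ω = 2250∠0.2° Ω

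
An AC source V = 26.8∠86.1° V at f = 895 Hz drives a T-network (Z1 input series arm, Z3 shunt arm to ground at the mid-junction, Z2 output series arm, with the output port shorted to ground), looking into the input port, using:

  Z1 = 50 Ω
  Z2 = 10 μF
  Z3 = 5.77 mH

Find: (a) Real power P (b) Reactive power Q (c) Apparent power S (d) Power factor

Step 1 — Angular frequency: ω = 2π·f = 2π·895 = 5623 rad/s.
Step 2 — Component impedances:
  Z1: Z = R = 50 Ω
  Z2: Z = 1/(jωC) = -j/(ω·C) = 0 - j17.78 Ω
  Z3: Z = jωL = j·5623·0.00577 = 0 + j32.45 Ω
Step 3 — With the output port shorted to ground, the output series arm Z2 runs from the junction to ground; the shunt arm Z3 also runs from the junction to ground. They appear in parallel: Z3 || Z2 = 0 - j39.35 Ω.
Step 4 — Series with input arm Z1: Z_in = Z1 + (Z3 || Z2) = 50 - j39.35 Ω = 63.62∠-38.2° Ω.
Step 5 — Source phasor: V = 26.8∠86.1° V = 1.823 + j26.74 V.
Step 6 — Current: I = V / Z = -0.2374 + j0.348 A = 0.4212∠124.3° A.
Step 7 — Complex power: S = V·I* = 8.871 - j6.981 VA.
Step 8 — Real power: P = Re(S) = 8.871 W.
Step 9 — Reactive power: Q = Im(S) = -6.981 VAR.
Step 10 — Apparent power: |S| = 11.29 VA.
Step 11 — Power factor: PF = P/|S| = 0.7859 (leading).

(a) P = 8.871 W  (b) Q = -6.981 VAR  (c) S = 11.29 VA  (d) PF = 0.7859 (leading)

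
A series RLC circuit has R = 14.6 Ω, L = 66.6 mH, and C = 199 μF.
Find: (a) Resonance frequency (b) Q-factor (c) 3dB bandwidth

Step 1 — Resonance: ω₀ = 1/√(LC) = 1/√(0.0666·0.000199) = 274.7 rad/s.
Step 2 — f₀ = ω₀/(2π) = 43.72 Hz.
Step 3 — Series Q: Q = ω₀L/R = 274.7·0.0666/14.6 = 1.253.
Step 4 — Bandwidth: Δω = ω₀/Q = 219.2 rad/s; BW = Δω/(2π) = 34.89 Hz.

(a) f₀ = 43.72 Hz  (b) Q = 1.253  (c) BW = 34.89 Hz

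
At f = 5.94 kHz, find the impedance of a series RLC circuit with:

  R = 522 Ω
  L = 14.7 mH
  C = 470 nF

Step 1 — Angular frequency: ω = 2π·f = 2π·5940 = 3.732e+04 rad/s.
Step 2 — Component impedances:
  R: Z = R = 522 Ω
  L: Z = jωL = j·3.732e+04·0.0147 = 0 + j548.6 Ω
  C: Z = 1/(jωC) = -j/(ω·C) = 0 - j57.01 Ω
Step 3 — Series combination: Z_total = R + L + C = 522 + j491.6 Ω = 717.1∠43.3° Ω.

Z = 522 + j491.6 Ω = 717.1∠43.3° Ω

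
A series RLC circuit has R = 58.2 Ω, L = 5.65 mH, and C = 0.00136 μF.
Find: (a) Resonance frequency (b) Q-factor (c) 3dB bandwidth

Step 1 — Resonance: ω₀ = 1/√(LC) = 1/√(0.00565·1.36e-09) = 3.607e+05 rad/s.
Step 2 — f₀ = ω₀/(2π) = 5.742e+04 Hz.
Step 3 — Series Q: Q = ω₀L/R = 3.607e+05·0.00565/58.2 = 35.02.
Step 4 — Bandwidth: Δω = ω₀/Q = 1.03e+04 rad/s; BW = Δω/(2π) = 1639 Hz.

(a) f₀ = 5.742e+04 Hz  (b) Q = 35.02  (c) BW = 1639 Hz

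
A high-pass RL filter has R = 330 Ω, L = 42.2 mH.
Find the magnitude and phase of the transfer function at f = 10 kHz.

Step 1 — Angular frequency: ω = 2π·1e+04 = 6.283e+04 rad/s.
Step 2 — Transfer function: H(jω) = jωL/(R + jωL).
Step 3 — Numerator jωL = j·2652; denominator R + jωL = 330 + j2652.
Step 4 — H = 0.9847 + j0.1226.
Step 5 — Magnitude: |H| = 0.9923 (-0.1 dB); phase: φ = 7.1°.

|H| = 0.9923 (-0.1 dB), φ = 7.1°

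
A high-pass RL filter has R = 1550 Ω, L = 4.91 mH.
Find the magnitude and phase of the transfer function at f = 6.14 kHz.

Step 1 — Angular frequency: ω = 2π·6140 = 3.858e+04 rad/s.
Step 2 — Transfer function: H(jω) = jωL/(R + jωL).
Step 3 — Numerator jωL = j·189.4; denominator R + jωL = 1550 + j189.4.
Step 4 — H = 0.01471 + j0.1204.
Step 5 — Magnitude: |H| = 0.1213 (-18.3 dB); phase: φ = 83.0°.

|H| = 0.1213 (-18.3 dB), φ = 83.0°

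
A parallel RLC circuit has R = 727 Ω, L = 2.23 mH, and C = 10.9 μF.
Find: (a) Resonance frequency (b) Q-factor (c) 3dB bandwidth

Step 1 — Resonance: ω₀ = 1/√(LC) = 1/√(0.00223·1.09e-05) = 6414 rad/s.
Step 2 — f₀ = ω₀/(2π) = 1021 Hz.
Step 3 — Parallel Q: Q = R/(ω₀L) = 727/(6414·0.00223) = 50.83.
Step 4 — Bandwidth: Δω = ω₀/Q = 126.2 rad/s; BW = Δω/(2π) = 20.08 Hz.

(a) f₀ = 1021 Hz  (b) Q = 50.83  (c) BW = 20.08 Hz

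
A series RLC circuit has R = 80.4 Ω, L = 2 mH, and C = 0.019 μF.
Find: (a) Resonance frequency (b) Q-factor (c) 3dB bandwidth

Step 1 — Resonance: ω₀ = 1/√(LC) = 1/√(0.002·1.9e-08) = 1.622e+05 rad/s.
Step 2 — f₀ = ω₀/(2π) = 2.582e+04 Hz.
Step 3 — Series Q: Q = ω₀L/R = 1.622e+05·0.002/80.4 = 4.035.
Step 4 — Bandwidth: Δω = ω₀/Q = 4.02e+04 rad/s; BW = Δω/(2π) = 6398 Hz.

(a) f₀ = 2.582e+04 Hz  (b) Q = 4.035  (c) BW = 6398 Hz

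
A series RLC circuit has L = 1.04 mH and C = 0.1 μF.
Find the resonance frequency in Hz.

Step 1 — Resonance condition Im(Z)=0 gives ω₀ = 1/√(LC).
Step 2 — ω₀ = 1/√(0.00104·1e-07) = 9.806e+04 rad/s.
Step 3 — f₀ = ω₀/(2π) = 1.561e+04 Hz.

f₀ = 1.561e+04 Hz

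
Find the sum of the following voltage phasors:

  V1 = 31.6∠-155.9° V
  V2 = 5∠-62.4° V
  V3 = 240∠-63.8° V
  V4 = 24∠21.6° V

Step 1 — Convert each phasor to rectangular form:
  V1 = 31.6·(cos(-155.9°) + j·sin(-155.9°)) = -28.85 - j12.9 V
  V2 = 5·(cos(-62.4°) + j·sin(-62.4°)) = 2.316 - j4.431 V
  V3 = 240·(cos(-63.8°) + j·sin(-63.8°)) = 106 - j215.3 V
  V4 = 24·(cos(21.6°) + j·sin(21.6°)) = 22.31 + j8.835 V
Step 2 — Sum components: V_total = 101.7 - j223.8 V.
Step 3 — Convert to polar: |V_total| = 245.9 V, ∠V_total = -65.6°.

V_total = 245.9∠-65.6° V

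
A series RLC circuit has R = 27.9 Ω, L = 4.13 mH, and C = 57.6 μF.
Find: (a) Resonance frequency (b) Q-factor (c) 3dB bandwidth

Step 1 — Resonance: ω₀ = 1/√(LC) = 1/√(0.00413·5.76e-05) = 2050 rad/s.
Step 2 — f₀ = ω₀/(2π) = 326.3 Hz.
Step 3 — Series Q: Q = ω₀L/R = 2050·0.00413/27.9 = 0.3035.
Step 4 — Bandwidth: Δω = ω₀/Q = 6755 rad/s; BW = Δω/(2π) = 1075 Hz.

(a) f₀ = 326.3 Hz  (b) Q = 0.3035  (c) BW = 1075 Hz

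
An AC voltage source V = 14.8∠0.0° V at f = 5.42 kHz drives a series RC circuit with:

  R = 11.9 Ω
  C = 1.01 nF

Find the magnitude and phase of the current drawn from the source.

Step 1 — Angular frequency: ω = 2π·f = 2π·5420 = 3.405e+04 rad/s.
Step 2 — Component impedances:
  R: Z = R = 11.9 Ω
  C: Z = 1/(jωC) = -j/(ω·C) = 0 - j2.907e+04 Ω
Step 3 — Series combination: Z_total = R + C = 11.9 - j2.907e+04 Ω = 2.907e+04∠-90.0° Ω.
Step 4 — Source phasor: V = 14.8∠0.0° V = 14.8 V.
Step 5 — Ohm's law: I = V / Z_total = (14.8) / (11.9 - j2.907e+04) = 2.084e-07 + j0.0005091 A.
Step 6 — Convert to polar: |I| = 0.0005091 A, ∠I = 90.0°.

I = 0.0005091∠90.0° A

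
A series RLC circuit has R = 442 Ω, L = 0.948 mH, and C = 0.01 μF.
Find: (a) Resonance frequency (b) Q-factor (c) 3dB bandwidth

Step 1 — Resonance condition Im(Z)=0 gives ω₀ = 1/√(LC).
Step 2 — ω₀ = 1/√(0.000948·1e-08) = 3.248e+05 rad/s.
Step 3 — f₀ = ω₀/(2π) = 5.169e+04 Hz.
Step 4 — Series Q: Q = ω₀L/R = 3.248e+05·0.000948/442 = 0.6966.
Step 5 — 3dB bandwidth: Δω = ω₀/Q = 4.662e+05 rad/s; BW = Δω/(2π) = 7.421e+04 Hz.

(a) f₀ = 5.169e+04 Hz  (b) Q = 0.6966  (c) BW = 7.421e+04 Hz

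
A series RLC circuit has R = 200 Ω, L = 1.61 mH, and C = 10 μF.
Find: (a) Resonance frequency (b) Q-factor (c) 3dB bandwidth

Step 1 — Resonance: ω₀ = 1/√(LC) = 1/√(0.00161·1e-05) = 7881 rad/s.
Step 2 — f₀ = ω₀/(2π) = 1254 Hz.
Step 3 — Series Q: Q = ω₀L/R = 7881·0.00161/200 = 0.06344.
Step 4 — Bandwidth: Δω = ω₀/Q = 1.242e+05 rad/s; BW = Δω/(2π) = 1.977e+04 Hz.

(a) f₀ = 1254 Hz  (b) Q = 0.06344  (c) BW = 1.977e+04 Hz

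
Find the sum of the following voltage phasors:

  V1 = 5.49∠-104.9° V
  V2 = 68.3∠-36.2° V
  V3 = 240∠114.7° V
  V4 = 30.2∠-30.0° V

Step 1 — Convert each phasor to rectangular form:
  V1 = 5.49·(cos(-104.9°) + j·sin(-104.9°)) = -1.412 - j5.305 V
  V2 = 68.3·(cos(-36.2°) + j·sin(-36.2°)) = 55.12 - j40.34 V
  V3 = 240·(cos(114.7°) + j·sin(114.7°)) = -100.3 + j218 V
  V4 = 30.2·(cos(-30.0°) + j·sin(-30.0°)) = 26.15 - j15.1 V
Step 2 — Sum components: V_total = -20.43 + j157.3 V.
Step 3 — Convert to polar: |V_total| = 158.6 V, ∠V_total = 97.4°.

V_total = 158.6∠97.4° V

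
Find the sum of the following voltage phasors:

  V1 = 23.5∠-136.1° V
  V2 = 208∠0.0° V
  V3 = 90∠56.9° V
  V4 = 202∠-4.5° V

Step 1 — Convert each phasor to rectangular form:
  V1 = 23.5·(cos(-136.1°) + j·sin(-136.1°)) = -16.93 - j16.29 V
  V2 = 208·(cos(0.0°) + j·sin(0.0°)) = 208 V
  V3 = 90·(cos(56.9°) + j·sin(56.9°)) = 49.15 + j75.39 V
  V4 = 202·(cos(-4.5°) + j·sin(-4.5°)) = 201.4 - j15.85 V
Step 2 — Sum components: V_total = 441.6 + j43.25 V.
Step 3 — Convert to polar: |V_total| = 443.7 V, ∠V_total = 5.6°.

V_total = 443.7∠5.6° V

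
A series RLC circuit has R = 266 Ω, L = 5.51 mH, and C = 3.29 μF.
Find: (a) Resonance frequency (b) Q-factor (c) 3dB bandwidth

Step 1 — Resonance: ω₀ = 1/√(LC) = 1/√(0.00551·3.29e-06) = 7427 rad/s.
Step 2 — f₀ = ω₀/(2π) = 1182 Hz.
Step 3 — Series Q: Q = ω₀L/R = 7427·0.00551/266 = 0.1538.
Step 4 — Bandwidth: Δω = ω₀/Q = 4.828e+04 rad/s; BW = Δω/(2π) = 7683 Hz.

(a) f₀ = 1182 Hz  (b) Q = 0.1538  (c) BW = 7683 Hz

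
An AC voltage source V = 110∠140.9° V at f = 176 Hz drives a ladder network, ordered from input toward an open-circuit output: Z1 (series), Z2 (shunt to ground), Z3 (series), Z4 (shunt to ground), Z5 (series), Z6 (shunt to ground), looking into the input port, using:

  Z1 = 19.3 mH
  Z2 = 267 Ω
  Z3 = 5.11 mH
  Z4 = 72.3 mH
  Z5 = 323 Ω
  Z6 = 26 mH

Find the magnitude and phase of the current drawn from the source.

Step 1 — Angular frequency: ω = 2π·f = 2π·176 = 1106 rad/s.
Step 2 — Component impedances:
  Z1: Z = jωL = j·1106·0.0193 = 0 + j21.34 Ω
  Z2: Z = R = 267 Ω
  Z3: Z = jωL = j·1106·0.00511 = 0 + j5.651 Ω
  Z4: Z = jωL = j·1106·0.0723 = 0 + j79.95 Ω
  Z5: Z = R = 323 Ω
  Z6: Z = jωL = j·1106·0.026 = 0 + j28.75 Ω
Step 3 — Ladder network (open output): work backward from the far end, alternating series and parallel combinations. Z_in = 34.82 + j86.26 Ω = 93.02∠68.0° Ω.
Step 4 — Source phasor: V = 110∠140.9° V = -85.37 + j69.37 V.
Step 5 — Ohm's law: I = V / Z_total = (-85.37 + j69.37) / (34.82 + j86.26) = 0.3481 + j1.13 A.
Step 6 — Convert to polar: |I| = 1.183 A, ∠I = 72.9°.

I = 1.183∠72.9° A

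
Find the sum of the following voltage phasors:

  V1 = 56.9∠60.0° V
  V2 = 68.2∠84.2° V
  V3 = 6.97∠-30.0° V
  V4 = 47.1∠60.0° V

Step 1 — Convert each phasor to rectangular form:
  V1 = 56.9·(cos(60.0°) + j·sin(60.0°)) = 28.45 + j49.28 V
  V2 = 68.2·(cos(84.2°) + j·sin(84.2°)) = 6.892 + j67.85 V
  V3 = 6.97·(cos(-30.0°) + j·sin(-30.0°)) = 6.036 - j3.485 V
  V4 = 47.1·(cos(60.0°) + j·sin(60.0°)) = 23.55 + j40.79 V
Step 2 — Sum components: V_total = 64.93 + j154.4 V.
Step 3 — Convert to polar: |V_total| = 167.5 V, ∠V_total = 67.2°.

V_total = 167.5∠67.2° V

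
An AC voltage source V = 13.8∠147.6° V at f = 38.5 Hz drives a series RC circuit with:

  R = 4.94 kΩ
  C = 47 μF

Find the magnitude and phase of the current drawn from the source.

Step 1 — Angular frequency: ω = 2π·f = 2π·38.5 = 241.9 rad/s.
Step 2 — Component impedances:
  R: Z = R = 4940 Ω
  C: Z = 1/(jωC) = -j/(ω·C) = 0 - j87.96 Ω
Step 3 — Series combination: Z_total = R + C = 4940 - j87.96 Ω = 4941∠-1.0° Ω.
Step 4 — Source phasor: V = 13.8∠147.6° V = -11.65 + j7.394 V.
Step 5 — Ohm's law: I = V / Z_total = (-11.65 + j7.394) / (4940 - j87.96) = -0.002385 + j0.001454 A.
Step 6 — Convert to polar: |I| = 0.002793 A, ∠I = 148.6°.

I = 0.002793∠148.6° A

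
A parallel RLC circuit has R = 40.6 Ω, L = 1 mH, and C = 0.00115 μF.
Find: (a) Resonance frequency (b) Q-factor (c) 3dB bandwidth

Step 1 — Resonance: ω₀ = 1/√(LC) = 1/√(0.001·1.15e-09) = 9.325e+05 rad/s.
Step 2 — f₀ = ω₀/(2π) = 1.484e+05 Hz.
Step 3 — Parallel Q: Q = R/(ω₀L) = 40.6/(9.325e+05·0.001) = 0.04354.
Step 4 — Bandwidth: Δω = ω₀/Q = 2.142e+07 rad/s; BW = Δω/(2π) = 3.409e+06 Hz.

(a) f₀ = 1.484e+05 Hz  (b) Q = 0.04354  (c) BW = 3.409e+06 Hz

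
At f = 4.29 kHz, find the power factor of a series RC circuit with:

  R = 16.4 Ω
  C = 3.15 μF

Step 1 — Angular frequency: ω = 2π·f = 2π·4290 = 2.695e+04 rad/s.
Step 2 — Component impedances:
  R: Z = R = 16.4 Ω
  C: Z = 1/(jωC) = -j/(ω·C) = 0 - j11.78 Ω
Step 3 — Series combination: Z_total = R + C = 16.4 - j11.78 Ω = 20.19∠-35.7° Ω.
Step 4 — Power factor: PF = cos(φ) = Re(Z)/|Z| = 16.4/20.19 = 0.8123.
Step 5 — Type: Im(Z) = -11.78 ⇒ leading (phase φ = -35.7°).

PF = 0.8123 (leading, φ = -35.7°)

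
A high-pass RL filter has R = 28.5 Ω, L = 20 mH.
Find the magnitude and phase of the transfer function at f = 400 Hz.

Step 1 — Angular frequency: ω = 2π·400 = 2513 rad/s.
Step 2 — Transfer function: H(jω) = jωL/(R + jωL).
Step 3 — Numerator jωL = j·50.27; denominator R + jωL = 28.5 + j50.27.
Step 4 — H = 0.7567 + j0.4291.
Step 5 — Magnitude: |H| = 0.8699 (-1.2 dB); phase: φ = 29.6°.

|H| = 0.8699 (-1.2 dB), φ = 29.6°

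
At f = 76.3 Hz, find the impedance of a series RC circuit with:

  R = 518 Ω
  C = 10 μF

Step 1 — Angular frequency: ω = 2π·f = 2π·76.3 = 479.4 rad/s.
Step 2 — Component impedances:
  R: Z = R = 518 Ω
  C: Z = 1/(jωC) = -j/(ω·C) = 0 - j208.6 Ω
Step 3 — Series combination: Z_total = R + C = 518 - j208.6 Ω = 558.4∠-21.9° Ω.

Z = 518 - j208.6 Ω = 558.4∠-21.9° Ω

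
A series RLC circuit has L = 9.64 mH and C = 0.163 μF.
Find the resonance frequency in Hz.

Step 1 — Resonance condition Im(Z)=0 gives ω₀ = 1/√(LC).
Step 2 — ω₀ = 1/√(0.00964·1.63e-07) = 2.523e+04 rad/s.
Step 3 — f₀ = ω₀/(2π) = 4015 Hz.

f₀ = 4015 Hz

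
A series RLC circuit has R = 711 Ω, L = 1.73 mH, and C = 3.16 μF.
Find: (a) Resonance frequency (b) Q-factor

Step 1 — Resonance condition Im(Z)=0 gives ω₀ = 1/√(LC).
Step 2 — ω₀ = 1/√(0.00173·3.16e-06) = 1.352e+04 rad/s.
Step 3 — f₀ = ω₀/(2π) = 2153 Hz.
Step 4 — Series Q: Q = ω₀L/R = 1.352e+04·0.00173/711 = 0.03291.

(a) f₀ = 2153 Hz  (b) Q = 0.03291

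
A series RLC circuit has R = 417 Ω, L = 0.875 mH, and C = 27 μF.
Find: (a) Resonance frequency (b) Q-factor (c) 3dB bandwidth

Step 1 — Resonance condition Im(Z)=0 gives ω₀ = 1/√(LC).
Step 2 — ω₀ = 1/√(0.000875·2.7e-05) = 6506 rad/s.
Step 3 — f₀ = ω₀/(2π) = 1035 Hz.
Step 4 — Series Q: Q = ω₀L/R = 6506·0.000875/417 = 0.01365.
Step 5 — 3dB bandwidth: Δω = ω₀/Q = 4.766e+05 rad/s; BW = Δω/(2π) = 7.585e+04 Hz.

(a) f₀ = 1035 Hz  (b) Q = 0.01365  (c) BW = 7.585e+04 Hz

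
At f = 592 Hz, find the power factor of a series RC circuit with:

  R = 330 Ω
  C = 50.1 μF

Step 1 — Angular frequency: ω = 2π·f = 2π·592 = 3720 rad/s.
Step 2 — Component impedances:
  R: Z = R = 330 Ω
  C: Z = 1/(jωC) = -j/(ω·C) = 0 - j5.366 Ω
Step 3 — Series combination: Z_total = R + C = 330 - j5.366 Ω = 330∠-0.9° Ω.
Step 4 — Power factor: PF = cos(φ) = Re(Z)/|Z| = 330/330.04 = 0.9999.
Step 5 — Type: Im(Z) = -5.366 ⇒ leading (phase φ = -0.9°).

PF = 0.9999 (leading, φ = -0.9°)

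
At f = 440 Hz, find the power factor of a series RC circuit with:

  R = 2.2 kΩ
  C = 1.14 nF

Step 1 — Angular frequency: ω = 2π·f = 2π·440 = 2765 rad/s.
Step 2 — Component impedances:
  R: Z = R = 2200 Ω
  C: Z = 1/(jωC) = -j/(ω·C) = 0 - j3.173e+05 Ω
Step 3 — Series combination: Z_total = R + C = 2200 - j3.173e+05 Ω = 3.173e+05∠-89.6° Ω.
Step 4 — Power factor: PF = cos(φ) = Re(Z)/|Z| = 2200/317302 = 0.006933.
Step 5 — Type: Im(Z) = -3.173e+05 ⇒ leading (phase φ = -89.6°).

PF = 0.006933 (leading, φ = -89.6°)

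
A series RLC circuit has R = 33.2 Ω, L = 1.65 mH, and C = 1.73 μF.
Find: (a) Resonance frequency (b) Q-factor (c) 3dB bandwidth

Step 1 — Resonance: ω₀ = 1/√(LC) = 1/√(0.00165·1.73e-06) = 1.872e+04 rad/s.
Step 2 — f₀ = ω₀/(2π) = 2979 Hz.
Step 3 — Series Q: Q = ω₀L/R = 1.872e+04·0.00165/33.2 = 0.9302.
Step 4 — Bandwidth: Δω = ω₀/Q = 2.012e+04 rad/s; BW = Δω/(2π) = 3202 Hz.

(a) f₀ = 2979 Hz  (b) Q = 0.9302  (c) BW = 3202 Hz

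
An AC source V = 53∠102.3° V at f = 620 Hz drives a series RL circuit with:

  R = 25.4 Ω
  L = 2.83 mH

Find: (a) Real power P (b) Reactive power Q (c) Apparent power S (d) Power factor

Step 1 — Angular frequency: ω = 2π·f = 2π·620 = 3896 rad/s.
Step 2 — Component impedances:
  R: Z = R = 25.4 Ω
  L: Z = jωL = j·3896·0.00283 = 0 + j11.02 Ω
Step 3 — Series combination: Z_total = R + L = 25.4 + j11.02 Ω = 27.69∠23.5° Ω.
Step 4 — Source phasor: V = 53∠102.3° V = -11.29 + j51.78 V.
Step 5 — Current: I = V / Z = 0.3706 + j1.878 A = 1.914∠78.8° A.
Step 6 — Complex power: S = V·I* = 93.06 + j40.39 VA.
Step 7 — Real power: P = Re(S) = 93.06 W.
Step 8 — Reactive power: Q = Im(S) = 40.39 VAR.
Step 9 — Apparent power: |S| = 101.4 VA.
Step 10 — Power factor: PF = P/|S| = 0.9173 (lagging).

(a) P = 93.06 W  (b) Q = 40.39 VAR  (c) S = 101.4 VA  (d) PF = 0.9173 (lagging)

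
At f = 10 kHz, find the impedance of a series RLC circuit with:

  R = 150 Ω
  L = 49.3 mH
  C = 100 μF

Step 1 — Angular frequency: ω = 2π·f = 2π·1e+04 = 6.283e+04 rad/s.
Step 2 — Component impedances:
  R: Z = R = 150 Ω
  L: Z = jωL = j·6.283e+04·0.0493 = 0 + j3098 Ω
  C: Z = 1/(jωC) = -j/(ω·C) = 0 - j0.1592 Ω
Step 3 — Series combination: Z_total = R + L + C = 150 + j3097 Ω = 3101∠87.2° Ω.

Z = 150 + j3097 Ω = 3101∠87.2° Ω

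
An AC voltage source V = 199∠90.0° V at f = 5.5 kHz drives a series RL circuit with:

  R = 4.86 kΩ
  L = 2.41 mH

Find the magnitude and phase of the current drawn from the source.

Step 1 — Angular frequency: ω = 2π·f = 2π·5500 = 3.456e+04 rad/s.
Step 2 — Component impedances:
  R: Z = R = 4860 Ω
  L: Z = jωL = j·3.456e+04·0.00241 = 0 + j83.28 Ω
Step 3 — Series combination: Z_total = R + L = 4860 + j83.28 Ω = 4861∠1.0° Ω.
Step 4 — Source phasor: V = 199∠90.0° V = 0 + j199 V.
Step 5 — Ohm's law: I = V / Z_total = (0 + j199) / (4860 + j83.28) = 0.0007015 + j0.04093 A.
Step 6 — Convert to polar: |I| = 0.04094 A, ∠I = 89.0°.

I = 0.04094∠89.0° A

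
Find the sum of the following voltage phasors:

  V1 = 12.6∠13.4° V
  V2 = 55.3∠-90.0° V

Step 1 — Convert each phasor to rectangular form:
  V1 = 12.6·(cos(13.4°) + j·sin(13.4°)) = 12.26 + j2.92 V
  V2 = 55.3·(cos(-90.0°) + j·sin(-90.0°)) = 0 - j55.3 V
Step 2 — Sum components: V_total = 12.26 - j52.38 V.
Step 3 — Convert to polar: |V_total| = 53.79 V, ∠V_total = -76.8°.

V_total = 53.79∠-76.8° V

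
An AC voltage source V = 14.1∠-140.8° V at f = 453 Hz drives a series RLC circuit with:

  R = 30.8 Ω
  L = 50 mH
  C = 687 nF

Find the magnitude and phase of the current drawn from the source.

Step 1 — Angular frequency: ω = 2π·f = 2π·453 = 2846 rad/s.
Step 2 — Component impedances:
  R: Z = R = 30.8 Ω
  L: Z = jωL = j·2846·0.05 = 0 + j142.3 Ω
  C: Z = 1/(jωC) = -j/(ω·C) = 0 - j511.4 Ω
Step 3 — Series combination: Z_total = R + L + C = 30.8 - j369.1 Ω = 370.4∠-85.2° Ω.
Step 4 — Source phasor: V = 14.1∠-140.8° V = -10.93 - j8.912 V.
Step 5 — Ohm's law: I = V / Z_total = (-10.93 - j8.912) / (30.8 - j369.1) = 0.02152 - j0.0314 A.
Step 6 — Convert to polar: |I| = 0.03807 A, ∠I = -55.6°.

I = 0.03807∠-55.6° A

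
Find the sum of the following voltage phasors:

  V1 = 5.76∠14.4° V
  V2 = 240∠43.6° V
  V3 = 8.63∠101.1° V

Step 1 — Convert each phasor to rectangular form:
  V1 = 5.76·(cos(14.4°) + j·sin(14.4°)) = 5.579 + j1.432 V
  V2 = 240·(cos(43.6°) + j·sin(43.6°)) = 173.8 + j165.5 V
  V3 = 8.63·(cos(101.1°) + j·sin(101.1°)) = -1.661 + j8.469 V
Step 2 — Sum components: V_total = 177.7 + j175.4 V.
Step 3 — Convert to polar: |V_total| = 249.7 V, ∠V_total = 44.6°.

V_total = 249.7∠44.6° V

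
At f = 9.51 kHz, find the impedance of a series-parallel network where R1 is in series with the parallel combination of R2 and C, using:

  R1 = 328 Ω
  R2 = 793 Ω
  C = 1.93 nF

Step 1 — Angular frequency: ω = 2π·f = 2π·9510 = 5.975e+04 rad/s.
Step 2 — Component impedances:
  R1: Z = R = 328 Ω
  R2: Z = R = 793 Ω
  C: Z = 1/(jωC) = -j/(ω·C) = 0 - j8671 Ω
Step 3 — Parallel branch: R2 || C = 1/(1/R2 + 1/C) = 786.4 - j71.92 Ω.
Step 4 — Series with R1: Z_total = R1 + (R2 || C) = 1114 - j71.92 Ω = 1117∠-3.7° Ω.

Z = 1114 - j71.92 Ω = 1117∠-3.7° Ω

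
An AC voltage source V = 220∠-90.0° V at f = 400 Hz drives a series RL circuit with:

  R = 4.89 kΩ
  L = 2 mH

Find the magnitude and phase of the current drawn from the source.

Step 1 — Angular frequency: ω = 2π·f = 2π·400 = 2513 rad/s.
Step 2 — Component impedances:
  R: Z = R = 4890 Ω
  L: Z = jωL = j·2513·0.002 = 0 + j5.027 Ω
Step 3 — Series combination: Z_total = R + L = 4890 + j5.027 Ω = 4890∠0.1° Ω.
Step 4 — Source phasor: V = 220∠-90.0° V = 0 - j220 V.
Step 5 — Ohm's law: I = V / Z_total = (0 - j220) / (4890 + j5.027) = -4.625e-05 - j0.04499 A.
Step 6 — Convert to polar: |I| = 0.04499 A, ∠I = -90.1°.

I = 0.04499∠-90.1° A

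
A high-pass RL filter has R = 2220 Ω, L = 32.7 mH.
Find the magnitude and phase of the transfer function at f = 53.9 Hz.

Step 1 — Angular frequency: ω = 2π·53.9 = 338.7 rad/s.
Step 2 — Transfer function: H(jω) = jωL/(R + jωL).
Step 3 — Numerator jωL = j·11.07; denominator R + jωL = 2220 + j11.07.
Step 4 — H = 2.488e-05 + j0.004988.
Step 5 — Magnitude: |H| = 0.004988 (-46.0 dB); phase: φ = 89.7°.

|H| = 0.004988 (-46.0 dB), φ = 89.7°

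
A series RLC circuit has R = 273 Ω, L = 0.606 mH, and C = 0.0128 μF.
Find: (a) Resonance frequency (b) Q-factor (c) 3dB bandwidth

Step 1 — Resonance: ω₀ = 1/√(LC) = 1/√(0.000606·1.28e-08) = 3.591e+05 rad/s.
Step 2 — f₀ = ω₀/(2π) = 5.715e+04 Hz.
Step 3 — Series Q: Q = ω₀L/R = 3.591e+05·0.000606/273 = 0.797.
Step 4 — Bandwidth: Δω = ω₀/Q = 4.505e+05 rad/s; BW = Δω/(2π) = 7.17e+04 Hz.

(a) f₀ = 5.715e+04 Hz  (b) Q = 0.797  (c) BW = 7.17e+04 Hz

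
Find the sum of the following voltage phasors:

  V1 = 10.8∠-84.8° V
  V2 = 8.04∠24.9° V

Step 1 — Convert each phasor to rectangular form:
  V1 = 10.8·(cos(-84.8°) + j·sin(-84.8°)) = 0.9788 - j10.76 V
  V2 = 8.04·(cos(24.9°) + j·sin(24.9°)) = 7.293 + j3.385 V
Step 2 — Sum components: V_total = 8.271 - j7.37 V.
Step 3 — Convert to polar: |V_total| = 11.08 V, ∠V_total = -41.7°.

V_total = 11.08∠-41.7° V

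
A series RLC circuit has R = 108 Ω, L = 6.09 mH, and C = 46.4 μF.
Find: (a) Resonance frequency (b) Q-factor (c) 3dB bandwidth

Step 1 — Resonance: ω₀ = 1/√(LC) = 1/√(0.00609·4.64e-05) = 1881 rad/s.
Step 2 — f₀ = ω₀/(2π) = 299.4 Hz.
Step 3 — Series Q: Q = ω₀L/R = 1881·0.00609/108 = 0.1061.
Step 4 — Bandwidth: Δω = ω₀/Q = 1.773e+04 rad/s; BW = Δω/(2π) = 2822 Hz.

(a) f₀ = 299.4 Hz  (b) Q = 0.1061  (c) BW = 2822 Hz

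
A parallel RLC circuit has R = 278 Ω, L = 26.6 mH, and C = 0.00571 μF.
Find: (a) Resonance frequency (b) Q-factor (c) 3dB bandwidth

Step 1 — Resonance: ω₀ = 1/√(LC) = 1/√(0.0266·5.71e-09) = 8.114e+04 rad/s.
Step 2 — f₀ = ω₀/(2π) = 1.291e+04 Hz.
Step 3 — Parallel Q: Q = R/(ω₀L) = 278/(8.114e+04·0.0266) = 0.1288.
Step 4 — Bandwidth: Δω = ω₀/Q = 6.3e+05 rad/s; BW = Δω/(2π) = 1.003e+05 Hz.

(a) f₀ = 1.291e+04 Hz  (b) Q = 0.1288  (c) BW = 1.003e+05 Hz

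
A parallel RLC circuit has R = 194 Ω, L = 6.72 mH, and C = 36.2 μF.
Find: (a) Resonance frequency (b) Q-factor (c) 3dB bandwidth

Step 1 — Resonance: ω₀ = 1/√(LC) = 1/√(0.00672·3.62e-05) = 2028 rad/s.
Step 2 — f₀ = ω₀/(2π) = 322.7 Hz.
Step 3 — Parallel Q: Q = R/(ω₀L) = 194/(2028·0.00672) = 14.24.
Step 4 — Bandwidth: Δω = ω₀/Q = 142.4 rad/s; BW = Δω/(2π) = 22.66 Hz.

(a) f₀ = 322.7 Hz  (b) Q = 14.24  (c) BW = 22.66 Hz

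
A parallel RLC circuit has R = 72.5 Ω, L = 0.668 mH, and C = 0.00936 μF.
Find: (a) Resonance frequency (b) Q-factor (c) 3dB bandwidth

Step 1 — Resonance: ω₀ = 1/√(LC) = 1/√(0.000668·9.36e-09) = 3.999e+05 rad/s.
Step 2 — f₀ = ω₀/(2π) = 6.365e+04 Hz.
Step 3 — Parallel Q: Q = R/(ω₀L) = 72.5/(3.999e+05·0.000668) = 0.2714.
Step 4 — Bandwidth: Δω = ω₀/Q = 1.474e+06 rad/s; BW = Δω/(2π) = 2.345e+05 Hz.

(a) f₀ = 6.365e+04 Hz  (b) Q = 0.2714  (c) BW = 2.345e+05 Hz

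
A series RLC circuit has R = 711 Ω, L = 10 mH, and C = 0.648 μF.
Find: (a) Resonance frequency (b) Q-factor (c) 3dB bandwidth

Step 1 — Resonance: ω₀ = 1/√(LC) = 1/√(0.01·6.48e-07) = 1.242e+04 rad/s.
Step 2 — f₀ = ω₀/(2π) = 1977 Hz.
Step 3 — Series Q: Q = ω₀L/R = 1.242e+04·0.01/711 = 0.1747.
Step 4 — Bandwidth: Δω = ω₀/Q = 7.11e+04 rad/s; BW = Δω/(2π) = 1.132e+04 Hz.

(a) f₀ = 1977 Hz  (b) Q = 0.1747  (c) BW = 1.132e+04 Hz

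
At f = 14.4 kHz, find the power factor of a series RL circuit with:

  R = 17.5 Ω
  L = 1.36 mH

Step 1 — Angular frequency: ω = 2π·f = 2π·1.44e+04 = 9.048e+04 rad/s.
Step 2 — Component impedances:
  R: Z = R = 17.5 Ω
  L: Z = jωL = j·9.048e+04·0.00136 = 0 + j123 Ω
Step 3 — Series combination: Z_total = R + L = 17.5 + j123 Ω = 124.3∠81.9° Ω.
Step 4 — Power factor: PF = cos(φ) = Re(Z)/|Z| = 17.5/124.3 = 0.1408.
Step 5 — Type: Im(Z) = 123 ⇒ lagging (phase φ = 81.9°).

PF = 0.1408 (lagging, φ = 81.9°)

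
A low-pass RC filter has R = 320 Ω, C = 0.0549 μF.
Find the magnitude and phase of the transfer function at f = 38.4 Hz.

Step 1 — Angular frequency: ω = 2π·38.4 = 241.3 rad/s.
Step 2 — Transfer function: H(jω) = 1/(1 + jωRC).
Step 3 — Denominator: 1 + jωRC = 1 + j·241.3·320·5.49e-08 = 1 + j0.004239.
Step 4 — H = 1 - j0.004239.
Step 5 — Magnitude: |H| = 1 (-0.0 dB); phase: φ = -0.2°.

|H| = 1 (-0.0 dB), φ = -0.2°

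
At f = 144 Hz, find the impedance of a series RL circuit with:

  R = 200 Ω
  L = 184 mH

Step 1 — Angular frequency: ω = 2π·f = 2π·144 = 904.8 rad/s.
Step 2 — Component impedances:
  R: Z = R = 200 Ω
  L: Z = jωL = j·904.8·0.184 = 0 + j166.5 Ω
Step 3 — Series combination: Z_total = R + L = 200 + j166.5 Ω = 260.2∠39.8° Ω.

Z = 200 + j166.5 Ω = 260.2∠39.8° Ω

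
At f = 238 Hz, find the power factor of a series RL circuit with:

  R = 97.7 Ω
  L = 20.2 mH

Step 1 — Angular frequency: ω = 2π·f = 2π·238 = 1495 rad/s.
Step 2 — Component impedances:
  R: Z = R = 97.7 Ω
  L: Z = jωL = j·1495·0.0202 = 0 + j30.21 Ω
Step 3 — Series combination: Z_total = R + L = 97.7 + j30.21 Ω = 102.3∠17.2° Ω.
Step 4 — Power factor: PF = cos(φ) = Re(Z)/|Z| = 97.7/102.26 = 0.9554.
Step 5 — Type: Im(Z) = 30.21 ⇒ lagging (phase φ = 17.2°).

PF = 0.9554 (lagging, φ = 17.2°)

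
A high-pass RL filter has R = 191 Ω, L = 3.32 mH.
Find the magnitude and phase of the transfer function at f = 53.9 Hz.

Step 1 — Angular frequency: ω = 2π·53.9 = 338.7 rad/s.
Step 2 — Transfer function: H(jω) = jωL/(R + jωL).
Step 3 — Numerator jωL = j·1.124; denominator R + jωL = 191 + j1.124.
Step 4 — H = 3.465e-05 + j0.005887.
Step 5 — Magnitude: |H| = 0.005887 (-44.6 dB); phase: φ = 89.7°.

|H| = 0.005887 (-44.6 dB), φ = 89.7°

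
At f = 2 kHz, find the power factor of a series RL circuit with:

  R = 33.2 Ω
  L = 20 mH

Step 1 — Angular frequency: ω = 2π·f = 2π·2000 = 1.257e+04 rad/s.
Step 2 — Component impedances:
  R: Z = R = 33.2 Ω
  L: Z = jωL = j·1.257e+04·0.02 = 0 + j251.3 Ω
Step 3 — Series combination: Z_total = R + L = 33.2 + j251.3 Ω = 253.5∠82.5° Ω.
Step 4 — Power factor: PF = cos(φ) = Re(Z)/|Z| = 33.2/253.5 = 0.131.
Step 5 — Type: Im(Z) = 251.3 ⇒ lagging (phase φ = 82.5°).

PF = 0.131 (lagging, φ = 82.5°)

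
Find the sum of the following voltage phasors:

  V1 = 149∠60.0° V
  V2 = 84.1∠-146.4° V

Step 1 — Convert each phasor to rectangular form:
  V1 = 149·(cos(60.0°) + j·sin(60.0°)) = 74.5 + j129 V
  V2 = 84.1·(cos(-146.4°) + j·sin(-146.4°)) = -70.05 - j46.54 V
Step 2 — Sum components: V_total = 4.451 + j82.5 V.
Step 3 — Convert to polar: |V_total| = 82.62 V, ∠V_total = 86.9°.

V_total = 82.62∠86.9° V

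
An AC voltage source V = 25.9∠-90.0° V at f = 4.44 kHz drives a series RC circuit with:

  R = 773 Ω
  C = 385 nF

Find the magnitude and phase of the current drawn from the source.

Step 1 — Angular frequency: ω = 2π·f = 2π·4440 = 2.79e+04 rad/s.
Step 2 — Component impedances:
  R: Z = R = 773 Ω
  C: Z = 1/(jωC) = -j/(ω·C) = 0 - j93.11 Ω
Step 3 — Series combination: Z_total = R + C = 773 - j93.11 Ω = 778.6∠-6.9° Ω.
Step 4 — Source phasor: V = 25.9∠-90.0° V = 0 - j25.9 V.
Step 5 — Ohm's law: I = V / Z_total = (0 - j25.9) / (773 - j93.11) = 0.003978 - j0.03303 A.
Step 6 — Convert to polar: |I| = 0.03327 A, ∠I = -83.1°.

I = 0.03327∠-83.1° A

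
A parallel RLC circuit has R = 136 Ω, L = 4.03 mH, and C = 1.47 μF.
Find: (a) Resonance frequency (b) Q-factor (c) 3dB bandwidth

Step 1 — Resonance: ω₀ = 1/√(LC) = 1/√(0.00403·1.47e-06) = 1.299e+04 rad/s.
Step 2 — f₀ = ω₀/(2π) = 2068 Hz.
Step 3 — Parallel Q: Q = R/(ω₀L) = 136/(1.299e+04·0.00403) = 2.597.
Step 4 — Bandwidth: Δω = ω₀/Q = 5002 rad/s; BW = Δω/(2π) = 796.1 Hz.

(a) f₀ = 2068 Hz  (b) Q = 2.597  (c) BW = 796.1 Hz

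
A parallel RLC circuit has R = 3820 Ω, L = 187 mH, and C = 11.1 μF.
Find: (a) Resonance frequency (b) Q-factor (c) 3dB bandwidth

Step 1 — Resonance: ω₀ = 1/√(LC) = 1/√(0.187·1.11e-05) = 694.1 rad/s.
Step 2 — f₀ = ω₀/(2π) = 110.5 Hz.
Step 3 — Parallel Q: Q = R/(ω₀L) = 3820/(694.1·0.187) = 29.43.
Step 4 — Bandwidth: Δω = ω₀/Q = 23.58 rad/s; BW = Δω/(2π) = 3.753 Hz.

(a) f₀ = 110.5 Hz  (b) Q = 29.43  (c) BW = 3.753 Hz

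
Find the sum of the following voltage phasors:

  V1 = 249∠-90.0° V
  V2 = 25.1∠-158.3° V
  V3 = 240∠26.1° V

Step 1 — Convert each phasor to rectangular form:
  V1 = 249·(cos(-90.0°) + j·sin(-90.0°)) = 0 - j249 V
  V2 = 25.1·(cos(-158.3°) + j·sin(-158.3°)) = -23.32 - j9.281 V
  V3 = 240·(cos(26.1°) + j·sin(26.1°)) = 215.5 + j105.6 V
Step 2 — Sum components: V_total = 192.2 - j152.7 V.
Step 3 — Convert to polar: |V_total| = 245.5 V, ∠V_total = -38.5°.

V_total = 245.5∠-38.5° V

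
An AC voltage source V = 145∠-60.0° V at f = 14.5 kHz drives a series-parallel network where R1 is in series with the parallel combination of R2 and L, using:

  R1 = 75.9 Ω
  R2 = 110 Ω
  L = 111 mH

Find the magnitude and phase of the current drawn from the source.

Step 1 — Angular frequency: ω = 2π·f = 2π·1.45e+04 = 9.111e+04 rad/s.
Step 2 — Component impedances:
  R1: Z = R = 75.9 Ω
  R2: Z = R = 110 Ω
  L: Z = jωL = j·9.111e+04·0.111 = 0 + j1.011e+04 Ω
Step 3 — Parallel branch: R2 || L = 1/(1/R2 + 1/L) = 110 + j1.196 Ω.
Step 4 — Series with R1: Z_total = R1 + (R2 || L) = 185.9 + j1.196 Ω = 185.9∠0.4° Ω.
Step 5 — Source phasor: V = 145∠-60.0° V = 72.5 - j125.6 V.
Step 6 — Ohm's law: I = V / Z_total = (72.5 - j125.6) / (185.9 + j1.196) = 0.3857 - j0.678 A.
Step 7 — Convert to polar: |I| = 0.78 A, ∠I = -60.4°.

I = 0.78∠-60.4° A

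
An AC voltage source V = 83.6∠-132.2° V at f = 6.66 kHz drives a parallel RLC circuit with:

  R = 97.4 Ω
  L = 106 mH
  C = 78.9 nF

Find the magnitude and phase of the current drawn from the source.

Step 1 — Angular frequency: ω = 2π·f = 2π·6660 = 4.185e+04 rad/s.
Step 2 — Component impedances:
  R: Z = R = 97.4 Ω
  L: Z = jωL = j·4.185e+04·0.106 = 0 + j4436 Ω
  C: Z = 1/(jωC) = -j/(ω·C) = 0 - j302.9 Ω
Step 3 — Parallel combination: 1/Z_total = 1/R + 1/L + 1/C; Z_total = 89.38 - j26.78 Ω = 93.3∠-16.7° Ω.
Step 4 — Source phasor: V = 83.6∠-132.2° V = -56.16 - j61.93 V.
Step 5 — Ohm's law: I = V / Z_total = (-56.16 - j61.93) / (89.38 - j26.78) = -0.386 - j0.8086 A.
Step 6 — Convert to polar: |I| = 0.896 A, ∠I = -115.5°.

I = 0.896∠-115.5° A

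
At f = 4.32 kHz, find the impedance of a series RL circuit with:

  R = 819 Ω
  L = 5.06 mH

Step 1 — Angular frequency: ω = 2π·f = 2π·4320 = 2.714e+04 rad/s.
Step 2 — Component impedances:
  R: Z = R = 819 Ω
  L: Z = jωL = j·2.714e+04·0.00506 = 0 + j137.3 Ω
Step 3 — Series combination: Z_total = R + L = 819 + j137.3 Ω = 830.4∠9.5° Ω.

Z = 819 + j137.3 Ω = 830.4∠9.5° Ω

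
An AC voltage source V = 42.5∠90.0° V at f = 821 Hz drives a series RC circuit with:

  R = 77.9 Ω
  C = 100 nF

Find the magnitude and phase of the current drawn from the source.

Step 1 — Angular frequency: ω = 2π·f = 2π·821 = 5158 rad/s.
Step 2 — Component impedances:
  R: Z = R = 77.9 Ω
  C: Z = 1/(jωC) = -j/(ω·C) = 0 - j1939 Ω
Step 3 — Series combination: Z_total = R + C = 77.9 - j1939 Ω = 1940∠-87.7° Ω.
Step 4 — Source phasor: V = 42.5∠90.0° V = 0 + j42.5 V.
Step 5 — Ohm's law: I = V / Z_total = (0 + j42.5) / (77.9 - j1939) = -0.02189 + j0.0008796 A.
Step 6 — Convert to polar: |I| = 0.02191 A, ∠I = 177.7°.

I = 0.02191∠177.7° A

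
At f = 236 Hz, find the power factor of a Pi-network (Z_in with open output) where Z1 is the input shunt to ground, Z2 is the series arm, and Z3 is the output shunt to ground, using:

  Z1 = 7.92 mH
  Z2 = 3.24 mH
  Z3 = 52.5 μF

Step 1 — Angular frequency: ω = 2π·f = 2π·236 = 1483 rad/s.
Step 2 — Component impedances:
  Z1: Z = jωL = j·1483·0.00792 = 0 + j11.74 Ω
  Z2: Z = jωL = j·1483·0.00324 = 0 + j4.804 Ω
  Z3: Z = 1/(jωC) = -j/(ω·C) = 0 - j12.85 Ω
Step 3 — With open output, the series arm Z2 and the output shunt Z3 appear in series to ground: Z2 + Z3 = 0 - j8.041 Ω.
Step 4 — Parallel with input shunt Z1: Z_in = Z1 || (Z2 + Z3) = 0 - j25.5 Ω = 25.5∠-90.0° Ω.
Step 5 — Power factor: PF = cos(φ) = Re(Z)/|Z| = 0/25.5 = 0.
Step 6 — Type: Im(Z) = -25.5 ⇒ leading (phase φ = -90.0°).

PF = 0 (leading, φ = -90.0°)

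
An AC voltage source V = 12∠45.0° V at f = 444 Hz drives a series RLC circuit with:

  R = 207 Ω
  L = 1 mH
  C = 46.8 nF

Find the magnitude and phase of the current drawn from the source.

Step 1 — Angular frequency: ω = 2π·f = 2π·444 = 2790 rad/s.
Step 2 — Component impedances:
  R: Z = R = 207 Ω
  L: Z = jωL = j·2790·0.001 = 0 + j2.79 Ω
  C: Z = 1/(jωC) = -j/(ω·C) = 0 - j7659 Ω
Step 3 — Series combination: Z_total = R + L + C = 207 - j7657 Ω = 7659∠-88.5° Ω.
Step 4 — Source phasor: V = 12∠45.0° V = 8.485 + j8.485 V.
Step 5 — Ohm's law: I = V / Z_total = (8.485 + j8.485) / (207 - j7657) = -0.001077 + j0.001137 A.
Step 6 — Convert to polar: |I| = 0.001567 A, ∠I = 133.5°.

I = 0.001567∠133.5° A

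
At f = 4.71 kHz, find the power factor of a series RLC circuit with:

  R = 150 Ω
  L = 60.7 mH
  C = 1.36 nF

Step 1 — Angular frequency: ω = 2π·f = 2π·4710 = 2.959e+04 rad/s.
Step 2 — Component impedances:
  R: Z = R = 150 Ω
  L: Z = jωL = j·2.959e+04·0.0607 = 0 + j1796 Ω
  C: Z = 1/(jωC) = -j/(ω·C) = 0 - j2.485e+04 Ω
Step 3 — Series combination: Z_total = R + L + C = 150 - j2.305e+04 Ω = 2.305e+04∠-89.6° Ω.
Step 4 — Power factor: PF = cos(φ) = Re(Z)/|Z| = 150/23050.4 = 0.006507.
Step 5 — Type: Im(Z) = -2.305e+04 ⇒ leading (phase φ = -89.6°).

PF = 0.006507 (leading, φ = -89.6°)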